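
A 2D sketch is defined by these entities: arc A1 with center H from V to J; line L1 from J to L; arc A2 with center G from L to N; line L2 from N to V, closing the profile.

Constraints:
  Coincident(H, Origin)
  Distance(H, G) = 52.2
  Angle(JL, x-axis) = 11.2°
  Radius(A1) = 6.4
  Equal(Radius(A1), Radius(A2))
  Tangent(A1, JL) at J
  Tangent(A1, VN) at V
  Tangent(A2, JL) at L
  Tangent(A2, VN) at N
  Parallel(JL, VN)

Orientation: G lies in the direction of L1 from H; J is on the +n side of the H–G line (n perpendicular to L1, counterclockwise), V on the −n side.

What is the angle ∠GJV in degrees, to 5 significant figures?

83.010°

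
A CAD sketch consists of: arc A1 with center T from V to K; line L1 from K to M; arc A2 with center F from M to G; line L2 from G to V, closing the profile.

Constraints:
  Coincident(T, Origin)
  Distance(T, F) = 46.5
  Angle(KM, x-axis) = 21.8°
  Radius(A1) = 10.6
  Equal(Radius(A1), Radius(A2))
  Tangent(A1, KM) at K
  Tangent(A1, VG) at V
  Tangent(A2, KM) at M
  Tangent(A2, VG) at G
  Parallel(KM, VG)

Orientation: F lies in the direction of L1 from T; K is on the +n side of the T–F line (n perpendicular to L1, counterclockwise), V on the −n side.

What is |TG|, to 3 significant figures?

47.7

The slot axis is L1's direction at 21.8°, so u = (cos 21.8°, sin 21.8°) = (0.928, 0.371) and n = (−sin 21.8°, cos 21.8°) = (-0.371, 0.928). T is at the origin and F lies 46.5 along u from T, so F = 46.5·u = (43.2, 17.3). Tangency of A1 to both parallel lines with radius 10.6 puts K and V at T ± 10.6·n: K = (-3.94, 9.84), V = (3.94, -9.84). Equal radii place M and G the same way about F: M = F + 10.6·n = (39.2, 27.1), G = F − 10.6·n = (47.1, 7.43). Then |TG| = |G − T| = 47.7.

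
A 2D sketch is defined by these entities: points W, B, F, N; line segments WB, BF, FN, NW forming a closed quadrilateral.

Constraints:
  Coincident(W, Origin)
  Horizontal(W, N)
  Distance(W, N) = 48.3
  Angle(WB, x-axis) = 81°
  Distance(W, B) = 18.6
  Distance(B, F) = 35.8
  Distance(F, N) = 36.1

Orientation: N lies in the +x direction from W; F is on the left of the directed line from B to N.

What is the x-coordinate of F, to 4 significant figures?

35.28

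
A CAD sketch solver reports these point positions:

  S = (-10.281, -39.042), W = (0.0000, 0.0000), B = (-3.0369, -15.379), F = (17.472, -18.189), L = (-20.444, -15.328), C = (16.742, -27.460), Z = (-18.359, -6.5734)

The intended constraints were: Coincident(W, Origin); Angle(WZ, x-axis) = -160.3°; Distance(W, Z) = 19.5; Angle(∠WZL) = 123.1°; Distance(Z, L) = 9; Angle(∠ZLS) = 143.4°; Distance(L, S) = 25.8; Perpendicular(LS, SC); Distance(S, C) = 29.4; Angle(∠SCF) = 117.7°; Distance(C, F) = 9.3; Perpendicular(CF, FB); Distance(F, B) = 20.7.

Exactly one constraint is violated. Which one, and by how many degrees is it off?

Perpendicular(CF, FB) — off by 3.30°.

W = (0.00, 0.00) ✓; WZ at -160.3° ✓; |WZ| = 19.50 ✓; ∠WZL = 123.1° ✓; |ZL| = 8.999 ✓; ∠ZLS = 143.4° ✓; |LS| = 25.80 ✓; ∠(LS, SC) = 90.00° ✓; |SC| = 29.40 ✓; ∠SCF = 117.7° ✓; |CF| = 9.300 ✓; ∠(CF, FB) = 86.70° ✗; |FB| = 20.70 ✓.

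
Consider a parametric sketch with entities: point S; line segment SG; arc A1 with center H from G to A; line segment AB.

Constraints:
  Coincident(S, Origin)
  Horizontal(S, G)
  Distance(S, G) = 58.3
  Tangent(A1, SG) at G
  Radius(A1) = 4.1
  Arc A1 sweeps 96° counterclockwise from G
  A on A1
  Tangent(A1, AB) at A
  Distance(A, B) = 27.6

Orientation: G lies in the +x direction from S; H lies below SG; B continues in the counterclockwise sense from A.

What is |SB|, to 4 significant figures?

65.45

On A1, G sits at bearing 90° from H; a 96° counterclockwise sweep puts A at bearing 186°, so A = H + 4.1·(cos 186°, sin 186°) = (54.22, -4.529). Since A1 is tangent to AB there, HA ⟂ AB, so AB runs along (−sin 186°, cos 186°); with |AB| = 27.6, B = (57.11, -31.98). Then |SB| = |B − S| = 65.45.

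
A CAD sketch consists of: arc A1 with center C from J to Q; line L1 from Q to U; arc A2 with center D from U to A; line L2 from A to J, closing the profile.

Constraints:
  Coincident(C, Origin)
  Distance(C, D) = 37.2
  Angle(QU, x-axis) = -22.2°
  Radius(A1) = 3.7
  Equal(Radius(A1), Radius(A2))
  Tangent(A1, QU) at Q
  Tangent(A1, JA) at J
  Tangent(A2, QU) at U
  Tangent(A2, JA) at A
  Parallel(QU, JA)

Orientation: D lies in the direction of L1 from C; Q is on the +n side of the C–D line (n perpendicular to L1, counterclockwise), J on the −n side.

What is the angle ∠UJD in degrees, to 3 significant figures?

5.57°

The slot axis is L1's direction at -22.2°, so u = (cos -22.2°, sin -22.2°) = (0.926, -0.378) and n = (−sin -22.2°, cos -22.2°) = (0.378, 0.926). C is at the origin and D lies 37.2 along u from C, so D = 37.2·u = (34.4, -14.1). Tangency of A1 to both parallel lines with radius 3.7 puts Q and J at C ± 3.7·n: Q = (1.40, 3.43), J = (-1.40, -3.43). Equal radii place U and A the same way about D: U = D + 3.7·n = (35.8, -10.6), A = D − 3.7·n = (33.0, -17.5). Then cos ∠UJD = JU·JD / (|JU||JD|), giving 5.57°.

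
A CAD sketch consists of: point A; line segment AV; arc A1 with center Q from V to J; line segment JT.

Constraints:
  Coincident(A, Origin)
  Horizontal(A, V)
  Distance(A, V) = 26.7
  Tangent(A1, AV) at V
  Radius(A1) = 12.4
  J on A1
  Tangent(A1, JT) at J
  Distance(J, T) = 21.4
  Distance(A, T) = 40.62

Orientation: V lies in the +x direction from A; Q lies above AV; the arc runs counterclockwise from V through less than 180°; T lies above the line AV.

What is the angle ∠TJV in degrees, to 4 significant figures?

110.9°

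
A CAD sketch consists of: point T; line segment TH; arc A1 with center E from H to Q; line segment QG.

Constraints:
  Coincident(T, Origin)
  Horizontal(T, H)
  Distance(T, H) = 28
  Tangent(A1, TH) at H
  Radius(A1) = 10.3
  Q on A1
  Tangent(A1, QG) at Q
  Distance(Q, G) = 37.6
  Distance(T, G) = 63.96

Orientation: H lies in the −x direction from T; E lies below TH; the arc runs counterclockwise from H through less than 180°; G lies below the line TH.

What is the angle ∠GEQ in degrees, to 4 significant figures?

74.68°

T is at the origin; T and H share the same y with |TH| = 28.0 and H on the −x side, so H = (-28.00, 0.000). The tangent condition forces EH to be normal to TH, so E = H + (0, -10.3) = (-28.00, -10.30). Since EQ ⟂ QG (tangency), |EG| = √(10.3² + 37.6²) = 38.99 regardless of where Q sits on A1. So G lies on both circle(T, 63.96) and circle(E, 38.99); the below-TH intersection is G = (-45.14, -45.32). Q is the foot of the tangent from G: Q = (-38.12, -8.378).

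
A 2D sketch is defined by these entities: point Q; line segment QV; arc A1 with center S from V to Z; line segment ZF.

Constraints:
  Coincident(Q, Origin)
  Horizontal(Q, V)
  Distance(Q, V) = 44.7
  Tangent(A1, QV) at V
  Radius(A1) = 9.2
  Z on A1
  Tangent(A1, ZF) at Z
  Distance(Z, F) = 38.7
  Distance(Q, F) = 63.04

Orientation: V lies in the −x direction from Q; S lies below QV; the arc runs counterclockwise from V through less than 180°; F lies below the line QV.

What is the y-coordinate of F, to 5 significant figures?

-48.703

Q is at the origin; Q and V share the same y with |QV| = 44.7 and V on the −x side, so V = (-44.700, 0.0000). The tangent condition forces SV to be normal to QV, so S = V + (0, -9.2) = (-44.700, -9.2000). Since SZ ⟂ ZF (tangency), |SF| = √(9.2² + 38.7²) = 39.779 regardless of where Z sits on A1. So F lies on both circle(Q, 63.04) and circle(S, 39.779); the below-QV intersection is F = (-40.026, -48.703). Z is the foot of the tangent from F: Z = (-53.339, -12.365).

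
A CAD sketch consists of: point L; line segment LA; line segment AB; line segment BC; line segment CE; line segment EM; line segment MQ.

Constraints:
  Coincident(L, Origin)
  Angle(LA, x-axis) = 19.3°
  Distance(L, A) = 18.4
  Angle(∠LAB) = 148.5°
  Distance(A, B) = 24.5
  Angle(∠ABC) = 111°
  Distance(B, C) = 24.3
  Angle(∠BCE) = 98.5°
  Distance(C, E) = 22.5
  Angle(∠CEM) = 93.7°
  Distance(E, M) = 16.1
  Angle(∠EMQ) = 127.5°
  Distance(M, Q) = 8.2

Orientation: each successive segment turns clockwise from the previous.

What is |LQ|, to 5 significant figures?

23.394

L is at the origin; LA runs at 19.3° with length 18.4, so A = (17.366, 6.0815). ∠LAB = 148.5° gives AB at -12.200° from the x-axis; with |AB| = 24.5, B = (41.313, 0.90401). ∠ABC = 111.0° gives BC at -81.200° from the x-axis; with |BC| = 24.3, C = (45.030, -23.110). ∠BCE = 98.5° gives CE at -162.70° from the x-axis; with |CE| = 22.5, E = (23.548, -29.801). ∠CEM = 93.7° gives EM at 111.00° from the x-axis; with |EM| = 16.1, M = (17.778, -14.770). ∠EMQ = 127.5° gives MQ at 58.500° from the x-axis; with |MQ| = 8.2, Q = (22.063, -7.7786). Then |LQ| = |Q − L| = 23.394.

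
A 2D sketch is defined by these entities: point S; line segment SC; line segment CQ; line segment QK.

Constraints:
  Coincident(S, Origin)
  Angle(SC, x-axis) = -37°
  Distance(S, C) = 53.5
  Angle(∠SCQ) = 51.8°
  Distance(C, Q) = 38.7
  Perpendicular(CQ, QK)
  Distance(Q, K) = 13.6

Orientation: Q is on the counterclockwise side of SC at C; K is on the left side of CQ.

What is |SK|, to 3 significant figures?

29.0

S is at the origin; SC runs at -37.0° with length 53.5, so C = 53.5·(cos -37.0°, sin -37.0°) = (42.7, -32.2). ∠SCQ = 51.8°, so CQ runs at -37.0° + (180° − 51.8°) = 91.2° from the x-axis; with |CQ| = 38.7, Q = C + 38.7·(cos 91.2°, sin 91.2°) = (41.9, 6.49). CQ is perpendicular to QK; with |QK| = 13.6 on the left of CQ, K = Q + 13.6·(-1.00, -0.0209) = (28.3, 6.21). Then |SK| = |K − S| = 29.0.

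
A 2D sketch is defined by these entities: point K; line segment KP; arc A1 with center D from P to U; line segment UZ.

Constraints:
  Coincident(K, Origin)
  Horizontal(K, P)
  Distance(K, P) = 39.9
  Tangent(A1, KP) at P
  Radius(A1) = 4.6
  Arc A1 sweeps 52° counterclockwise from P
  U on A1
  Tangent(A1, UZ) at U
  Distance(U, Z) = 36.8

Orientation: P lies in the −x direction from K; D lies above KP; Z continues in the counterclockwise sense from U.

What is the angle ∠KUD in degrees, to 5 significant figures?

144.79°

K is at the origin; K and P share the same y with |KP| = 39.9 and P on the −x side, so P = (-39.900, 0.0000). The tangent condition forces DP to be normal to KP, so D = P + (0, 4.6) = (-39.900, 4.6000). On A1, P sits at bearing -90° from D; a 52° counterclockwise sweep puts U at bearing -38°, so U = D + 4.6·(cos -38°, sin -38°) = (-36.275, 1.7680). Then cos ∠KUD = UK·UD / (|UK||UD|), giving 144.79°.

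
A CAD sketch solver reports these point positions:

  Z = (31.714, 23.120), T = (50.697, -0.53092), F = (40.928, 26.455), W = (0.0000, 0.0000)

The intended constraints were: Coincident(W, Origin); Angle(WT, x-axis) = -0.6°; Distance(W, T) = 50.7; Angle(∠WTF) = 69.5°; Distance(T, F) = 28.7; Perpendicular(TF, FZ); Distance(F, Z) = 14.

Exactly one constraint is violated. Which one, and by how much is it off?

Distance(F, Z) = 14 — off by 4.20.

W = (0.00, 0.00) ✓; WT at -0.6000° ✓; |WT| = 50.70 ✓; ∠WTF = 69.50° ✓; |TF| = 28.70 ✓; ∠(TF, FZ) = 90.00° ✓; |FZ| = 9.799 ✗.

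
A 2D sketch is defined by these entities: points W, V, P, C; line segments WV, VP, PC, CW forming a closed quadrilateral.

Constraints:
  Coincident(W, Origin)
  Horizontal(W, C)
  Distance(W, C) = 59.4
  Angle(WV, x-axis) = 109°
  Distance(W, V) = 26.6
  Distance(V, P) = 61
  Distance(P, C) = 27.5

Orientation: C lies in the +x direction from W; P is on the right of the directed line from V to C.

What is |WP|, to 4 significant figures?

39.91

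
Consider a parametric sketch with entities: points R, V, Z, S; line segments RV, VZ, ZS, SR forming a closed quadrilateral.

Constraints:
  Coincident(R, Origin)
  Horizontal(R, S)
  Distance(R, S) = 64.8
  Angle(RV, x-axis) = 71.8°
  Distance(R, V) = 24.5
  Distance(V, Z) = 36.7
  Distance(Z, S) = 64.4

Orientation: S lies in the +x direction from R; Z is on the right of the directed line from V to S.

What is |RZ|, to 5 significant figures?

13.055

R is at the origin; RS is horizontal with |RS| = 64.8 and S in +x, so S = (64.8, 0). RV runs at 71.8° with |RV| = 24.5, so V = (7.6522, 23.274). Z is determined by |VZ| = 36.7 and |ZS| = 64.4 together: it lies at the intersection of circle(V, 36.7) and circle(S, 64.4). With |VS| = 61.705, the foot of the radical line on VS is 8.1605 from V and the perpendicular offset is √(36.7² − 8.1605²) = 35.781. Taking the right-of-VS solution: Z = (1.7138, -12.942).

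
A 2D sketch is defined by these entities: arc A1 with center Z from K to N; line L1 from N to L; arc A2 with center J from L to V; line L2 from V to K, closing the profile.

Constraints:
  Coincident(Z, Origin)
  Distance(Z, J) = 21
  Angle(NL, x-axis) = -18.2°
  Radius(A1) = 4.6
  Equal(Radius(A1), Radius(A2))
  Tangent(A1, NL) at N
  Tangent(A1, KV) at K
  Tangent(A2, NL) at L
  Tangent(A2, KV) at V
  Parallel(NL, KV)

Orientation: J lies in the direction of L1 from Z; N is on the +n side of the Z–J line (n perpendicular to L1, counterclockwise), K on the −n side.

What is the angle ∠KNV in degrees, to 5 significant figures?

66.342°

The slot axis is L1's direction at -18.2°, so u = (cos -18.2°, sin -18.2°) = (0.94997, -0.31233) and n = (−sin -18.2°, cos -18.2°) = (0.31233, 0.94997). Z is at the origin and J lies 21.0 along u from Z, so J = 21.0·u = (19.949, -6.5590). Tangency of A1 to both parallel lines with radius 4.6 puts N and K at Z ± 4.6·n: N = (1.4367, 4.3699), K = (-1.4367, -4.3699). Equal radii place L and V the same way about J: L = J + 4.6·n = (21.386, -2.1892), V = J − 4.6·n = (18.513, -10.929). Then cos ∠KNV = NK·NV / (|NK||NV|), giving 66.342°.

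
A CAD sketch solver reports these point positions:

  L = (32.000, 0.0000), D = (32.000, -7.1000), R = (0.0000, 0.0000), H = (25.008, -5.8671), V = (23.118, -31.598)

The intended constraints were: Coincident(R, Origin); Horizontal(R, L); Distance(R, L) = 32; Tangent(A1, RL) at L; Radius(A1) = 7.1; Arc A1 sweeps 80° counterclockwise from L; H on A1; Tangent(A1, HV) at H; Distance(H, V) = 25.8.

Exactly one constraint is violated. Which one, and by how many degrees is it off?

Tangent(A1, HV) at H — off by 5.80°.

R = (0.00, 0.00) ✓; R.y = 0.00, L.y = 0.00 ✓; |RL| = 32.00 ✓; ∠(DL, LR) = 90.00° ✓; |DL| = 7.100 ✓; bearing(D→H) − bearing(D→L) = 80.00° ✓; |DH| = 7.100 ✓; ∠(DH, HV) = 84.20° ✗; |HV| = 25.80 ✓.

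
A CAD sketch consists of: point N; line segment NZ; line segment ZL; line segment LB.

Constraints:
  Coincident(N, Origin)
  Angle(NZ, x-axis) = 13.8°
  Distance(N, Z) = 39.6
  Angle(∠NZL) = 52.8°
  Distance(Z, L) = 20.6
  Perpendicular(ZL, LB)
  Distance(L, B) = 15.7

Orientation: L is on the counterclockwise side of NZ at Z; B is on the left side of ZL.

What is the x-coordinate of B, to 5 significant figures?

12.567

∠NZL = 52.8°, so ZL runs at 13.8° + (180° − 52.8°) = 141.00° from the x-axis; with |ZL| = 20.6, L = Z + 20.6·(cos 141.00°, sin 141.00°) = (22.448, 22.410). The perpendicularity gives LB at right angles to ZL; with |LB| = 15.7 on the left of ZL, B = L + 15.7·(-0.62932, -0.77715) = (12.567, 10.209). So B.x = 12.567.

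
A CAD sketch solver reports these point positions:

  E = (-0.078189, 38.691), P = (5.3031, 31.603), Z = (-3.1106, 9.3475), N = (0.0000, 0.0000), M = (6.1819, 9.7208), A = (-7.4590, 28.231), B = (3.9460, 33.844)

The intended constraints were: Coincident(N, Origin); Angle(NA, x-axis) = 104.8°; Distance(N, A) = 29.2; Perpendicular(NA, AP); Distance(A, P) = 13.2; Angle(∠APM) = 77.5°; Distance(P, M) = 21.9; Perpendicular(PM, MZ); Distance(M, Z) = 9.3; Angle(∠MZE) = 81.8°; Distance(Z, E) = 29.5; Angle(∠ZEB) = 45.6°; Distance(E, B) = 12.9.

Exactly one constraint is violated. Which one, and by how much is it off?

Distance(E, B) = 12.9 — off by 6.60.

N = (0.00, 0.00) ✓; NA at 104.8° ✓; |NA| = 29.20 ✓; ∠(NA, AP) = 90.00° ✓; |AP| = 13.20 ✓; ∠APM = 77.50° ✓; |PM| = 21.90 ✓; ∠(PM, MZ) = 90.00° ✓; |MZ| = 9.300 ✓; ∠MZE = 81.80° ✓; |ZE| = 29.50 ✓; ∠ZEB = 45.60° ✓; |EB| = 6.300 ✗.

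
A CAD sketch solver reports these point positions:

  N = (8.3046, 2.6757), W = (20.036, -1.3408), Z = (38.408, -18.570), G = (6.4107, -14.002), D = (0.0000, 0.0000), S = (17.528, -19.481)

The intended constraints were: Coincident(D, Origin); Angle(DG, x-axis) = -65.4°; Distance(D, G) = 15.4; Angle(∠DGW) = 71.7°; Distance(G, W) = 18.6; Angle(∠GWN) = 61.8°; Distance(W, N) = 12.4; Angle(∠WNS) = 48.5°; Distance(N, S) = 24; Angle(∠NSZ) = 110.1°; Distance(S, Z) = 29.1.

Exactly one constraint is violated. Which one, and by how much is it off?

Distance(S, Z) = 29.1 — off by 8.20.

D = (0.00, 0.00) ✓; DG at -65.40° ✓; |DG| = 15.40 ✓; ∠DGW = 71.70° ✓; |GW| = 18.60 ✓; ∠GWN = 61.80° ✓; |WN| = 12.40 ✓; ∠WNS = 48.50° ✓; |NS| = 24.00 ✓; ∠NSZ = 110.1° ✓; |SZ| = 20.90 ✗.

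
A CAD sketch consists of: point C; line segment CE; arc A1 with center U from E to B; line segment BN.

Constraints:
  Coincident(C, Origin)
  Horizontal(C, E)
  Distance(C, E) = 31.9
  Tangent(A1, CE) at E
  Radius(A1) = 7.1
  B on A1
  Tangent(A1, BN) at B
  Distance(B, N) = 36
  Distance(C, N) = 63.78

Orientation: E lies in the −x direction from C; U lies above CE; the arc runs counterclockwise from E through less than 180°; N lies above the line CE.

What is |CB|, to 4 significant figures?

29.16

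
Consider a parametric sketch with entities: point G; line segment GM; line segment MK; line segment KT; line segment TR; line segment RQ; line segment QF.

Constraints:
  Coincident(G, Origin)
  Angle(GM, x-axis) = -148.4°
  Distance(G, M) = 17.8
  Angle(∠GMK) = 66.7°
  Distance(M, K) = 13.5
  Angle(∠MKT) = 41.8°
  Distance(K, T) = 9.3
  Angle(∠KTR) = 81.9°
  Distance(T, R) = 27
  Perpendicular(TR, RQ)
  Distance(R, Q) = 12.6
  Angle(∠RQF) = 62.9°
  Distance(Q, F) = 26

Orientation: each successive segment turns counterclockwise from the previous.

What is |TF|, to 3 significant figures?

3.93

G is at the origin; GM runs at -148.4° with length 17.8, so M = (-15.2, -9.33). ∠GMK = 66.7° gives MK at -35.1° from the x-axis; with |MK| = 13.5, K = (-4.12, -17.1). ∠MKT = 41.8° gives KT at 103° from the x-axis; with |KT| = 9.3, T = (-6.22, -8.03). ∠KTR = 81.9° gives TR at -159° from the x-axis; with |TR| = 27.0, R = (-31.4, -17.8). TR ⟂ RQ, so RQ runs at -68.8°; with |RQ| = 12.6, Q = (-26.8, -29.5). ∠RQF = 62.9° gives QF at 48.3° from the x-axis; with |QF| = 26.0, F = (-9.54, -10.1). Then |TF| = |F − T| = 3.93.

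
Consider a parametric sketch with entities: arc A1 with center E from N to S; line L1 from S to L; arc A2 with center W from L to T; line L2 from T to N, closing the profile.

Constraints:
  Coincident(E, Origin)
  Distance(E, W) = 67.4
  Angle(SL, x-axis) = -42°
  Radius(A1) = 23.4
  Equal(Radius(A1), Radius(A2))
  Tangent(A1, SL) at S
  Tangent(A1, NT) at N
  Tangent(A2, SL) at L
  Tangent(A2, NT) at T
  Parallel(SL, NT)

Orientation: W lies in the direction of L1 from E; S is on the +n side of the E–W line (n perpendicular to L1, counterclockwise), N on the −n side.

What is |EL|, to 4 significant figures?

71.35

Tangency of A1 to both parallel lines with radius 23.4 puts S and N at E ± 23.4·n: S = (15.66, 17.39), N = (-15.66, -17.39). Equal radii place L and T the same way about W: L = W + 23.4·n = (65.75, -27.71), T = W − 23.4·n = (34.43, -62.49). Then |EL| = |L − E| = 71.35.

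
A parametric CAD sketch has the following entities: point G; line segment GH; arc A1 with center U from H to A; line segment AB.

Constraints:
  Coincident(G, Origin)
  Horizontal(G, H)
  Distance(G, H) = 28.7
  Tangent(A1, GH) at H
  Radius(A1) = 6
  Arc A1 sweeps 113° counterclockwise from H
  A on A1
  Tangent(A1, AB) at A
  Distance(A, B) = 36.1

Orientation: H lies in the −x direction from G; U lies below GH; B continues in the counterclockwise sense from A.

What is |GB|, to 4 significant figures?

46.19

G is at the origin; G and H share the same y with |GH| = 28.7 and H on the −x side, so H = (-28.70, 0.000). A1 meets GH tangentially, so UH is at right angles to GH, so U = H + (0, -6) = (-28.70, -6.000). On A1, H sits at bearing 90° from U; a 113° counterclockwise sweep puts A at bearing 203°, so A = U + 6.0·(cos 203°, sin 203°) = (-34.22, -8.344). The tangent condition forces UA to be normal to AB, so AB runs along (−sin 203°, cos 203°); with |AB| = 36.1, B = (-20.12, -41.57). Then |GB| = |B − G| = 46.19.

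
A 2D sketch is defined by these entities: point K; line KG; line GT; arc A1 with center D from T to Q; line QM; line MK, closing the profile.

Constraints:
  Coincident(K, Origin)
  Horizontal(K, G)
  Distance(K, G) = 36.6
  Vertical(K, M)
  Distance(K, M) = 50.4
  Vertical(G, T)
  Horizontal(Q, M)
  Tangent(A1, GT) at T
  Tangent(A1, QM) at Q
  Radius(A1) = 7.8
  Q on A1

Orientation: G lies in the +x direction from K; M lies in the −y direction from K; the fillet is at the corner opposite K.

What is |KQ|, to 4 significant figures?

58.05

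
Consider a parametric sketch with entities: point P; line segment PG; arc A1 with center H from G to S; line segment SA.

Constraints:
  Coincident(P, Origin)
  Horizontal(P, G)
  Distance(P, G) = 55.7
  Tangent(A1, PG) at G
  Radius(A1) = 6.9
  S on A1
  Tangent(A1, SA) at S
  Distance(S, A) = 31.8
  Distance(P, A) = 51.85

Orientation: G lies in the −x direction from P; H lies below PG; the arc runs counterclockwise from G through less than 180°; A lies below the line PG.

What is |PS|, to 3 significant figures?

61.8

P is at the origin; PG is horizontal with |PG| = 55.7 and G on the −x side, so G = (-55.7, 0.00). Since A1 is tangent to PG there, HG ⟂ PG, so H = G + (0, -6.9) = (-55.7, -6.90). Since HS ⟂ SA (tangency), |HA| = √(6.9² + 31.8²) = 32.5 regardless of where S sits on A1. So A lies on both circle(P, 51.85) and circle(H, 32.5); the below-PG intersection is A = (-38.6, -34.6). S is the foot of the tangent from A: S = (-60.7, -11.7).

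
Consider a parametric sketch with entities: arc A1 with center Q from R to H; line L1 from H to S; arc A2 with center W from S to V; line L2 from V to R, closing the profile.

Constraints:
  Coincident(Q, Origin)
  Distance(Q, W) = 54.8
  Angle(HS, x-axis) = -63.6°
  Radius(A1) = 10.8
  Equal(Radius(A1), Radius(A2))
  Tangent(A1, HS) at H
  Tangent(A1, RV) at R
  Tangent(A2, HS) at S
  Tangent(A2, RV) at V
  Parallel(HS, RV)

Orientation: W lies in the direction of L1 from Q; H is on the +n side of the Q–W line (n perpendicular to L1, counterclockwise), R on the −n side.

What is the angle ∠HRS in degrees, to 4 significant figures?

68.49°

The slot axis is L1's direction at -63.6°, so u = (cos -63.6°, sin -63.6°) = (0.4446, -0.8957) and n = (−sin -63.6°, cos -63.6°) = (0.8957, 0.4446). Q is at the origin and W lies 54.8 along u from Q, so W = 54.8·u = (24.37, -49.09). Tangency of A1 to both parallel lines with radius 10.8 puts H and R at Q ± 10.8·n: H = (9.674, 4.802), R = (-9.674, -4.802). Equal radii place S and V the same way about W: S = W + 10.8·n = (34.04, -44.28), V = W − 10.8·n = (14.69, -53.89). Then cos ∠HRS = RH·RS / (|RH||RS|), giving 68.49°.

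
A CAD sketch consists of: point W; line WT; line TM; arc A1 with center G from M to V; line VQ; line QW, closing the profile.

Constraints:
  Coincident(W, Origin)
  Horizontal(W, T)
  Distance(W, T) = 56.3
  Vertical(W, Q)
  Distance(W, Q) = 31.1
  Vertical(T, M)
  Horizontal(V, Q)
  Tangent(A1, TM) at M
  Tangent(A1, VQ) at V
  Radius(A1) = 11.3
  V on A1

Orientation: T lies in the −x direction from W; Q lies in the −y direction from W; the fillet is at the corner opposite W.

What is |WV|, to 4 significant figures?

54.70

W is at the origin; WT is horizontal with |WT| = 56.3 and T on the −x side, so T = (-56.30, 0.000). W and Q share the same x with |WQ| = 31.1 and Q on the −y side, so Q = (0.000, -31.10). The virtual corner opposite W is at (-56.30, -31.10). Tangency of A1 to TM means the radius GM is perpendicular to TM and A1 meets VQ tangentially, so GV is at right angles to VQ, with radius 11.3, so the center G sits 11.3 in from both sides at G = (-45.00, -19.80). That places the tangent points at M = (-56.30, -19.80) on TM and V = (-45.00, -31.10) on VQ. Then |WV| = |V − W| = 54.70.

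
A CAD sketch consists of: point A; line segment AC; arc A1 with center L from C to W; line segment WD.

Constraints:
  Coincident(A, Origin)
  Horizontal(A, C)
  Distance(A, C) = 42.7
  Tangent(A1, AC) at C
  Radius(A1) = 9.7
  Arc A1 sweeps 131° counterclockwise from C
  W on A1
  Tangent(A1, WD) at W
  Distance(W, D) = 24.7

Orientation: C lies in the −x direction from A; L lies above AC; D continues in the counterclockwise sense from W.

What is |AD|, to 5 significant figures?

62.172

A is at the origin; A and C share the same y with |AC| = 42.7 and C on the −x side, so C = (-42.700, 0.0000). Since A1 is tangent to AC there, LC ⟂ AC, so L = C + (0, 9.7) = (-42.700, 9.7000). On A1, C sits at bearing -90° from L; a 131° counterclockwise sweep puts W at bearing 41°, so W = L + 9.7·(cos 41°, sin 41°) = (-35.379, 16.064). Since A1 is tangent to WD there, LW ⟂ WD, so WD runs along (−sin 41°, cos 41°); with |WD| = 24.7, D = (-51.584, 34.705). Then |AD| = |D − A| = 62.172.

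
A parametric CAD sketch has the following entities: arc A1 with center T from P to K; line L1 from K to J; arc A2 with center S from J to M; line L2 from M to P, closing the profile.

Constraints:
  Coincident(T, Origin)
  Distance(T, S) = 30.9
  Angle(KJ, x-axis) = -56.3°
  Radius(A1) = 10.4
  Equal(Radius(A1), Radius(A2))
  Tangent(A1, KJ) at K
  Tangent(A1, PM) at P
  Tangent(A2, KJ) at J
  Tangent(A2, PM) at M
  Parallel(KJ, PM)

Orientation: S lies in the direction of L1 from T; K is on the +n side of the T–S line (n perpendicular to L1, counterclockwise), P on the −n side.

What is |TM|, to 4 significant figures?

32.60

The slot axis is L1's direction at -56.3°, so u = (cos -56.3°, sin -56.3°) = (0.5548, -0.8320) and n = (−sin -56.3°, cos -56.3°) = (0.8320, 0.5548). T is at the origin and S lies 30.9 along u from T, so S = 30.9·u = (17.14, -25.71). Tangency of A1 to both parallel lines with radius 10.4 puts K and P at T ± 10.4·n: K = (8.652, 5.770), P = (-8.652, -5.770). Equal radii place J and M the same way about S: J = S + 10.4·n = (25.80, -19.94), M = S − 10.4·n = (8.492, -31.48). Then |TM| = |M − T| = 32.60.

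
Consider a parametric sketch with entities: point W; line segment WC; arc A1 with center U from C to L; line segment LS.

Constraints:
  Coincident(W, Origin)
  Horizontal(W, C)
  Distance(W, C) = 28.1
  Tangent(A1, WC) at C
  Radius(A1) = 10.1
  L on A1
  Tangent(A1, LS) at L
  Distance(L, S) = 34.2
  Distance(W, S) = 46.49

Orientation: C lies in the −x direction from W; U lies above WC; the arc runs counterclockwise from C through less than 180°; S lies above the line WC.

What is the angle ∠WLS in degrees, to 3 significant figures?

114°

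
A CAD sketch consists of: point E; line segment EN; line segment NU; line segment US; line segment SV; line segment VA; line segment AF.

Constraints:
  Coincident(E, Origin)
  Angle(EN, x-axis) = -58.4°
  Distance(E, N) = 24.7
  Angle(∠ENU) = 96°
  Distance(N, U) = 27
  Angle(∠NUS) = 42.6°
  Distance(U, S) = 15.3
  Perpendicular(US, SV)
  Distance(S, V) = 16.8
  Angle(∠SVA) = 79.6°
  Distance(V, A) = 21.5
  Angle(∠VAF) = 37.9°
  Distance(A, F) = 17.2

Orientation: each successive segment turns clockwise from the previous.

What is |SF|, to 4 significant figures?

7.711

∠SVA = 79.6° gives VA at -110.2° from the x-axis; with |VA| = 21.5, A = (3.286, -45.47). ∠VAF = 37.9° gives AF at 107.7° from the x-axis; with |AF| = 17.2, F = (-1.944, -29.09). Then |SF| = |F − S| = 7.711.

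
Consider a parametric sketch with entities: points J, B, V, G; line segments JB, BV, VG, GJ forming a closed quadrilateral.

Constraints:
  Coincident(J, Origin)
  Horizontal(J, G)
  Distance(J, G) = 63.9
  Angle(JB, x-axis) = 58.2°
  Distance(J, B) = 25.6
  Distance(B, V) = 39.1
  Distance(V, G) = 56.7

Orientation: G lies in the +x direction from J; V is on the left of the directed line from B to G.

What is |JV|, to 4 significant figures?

64.48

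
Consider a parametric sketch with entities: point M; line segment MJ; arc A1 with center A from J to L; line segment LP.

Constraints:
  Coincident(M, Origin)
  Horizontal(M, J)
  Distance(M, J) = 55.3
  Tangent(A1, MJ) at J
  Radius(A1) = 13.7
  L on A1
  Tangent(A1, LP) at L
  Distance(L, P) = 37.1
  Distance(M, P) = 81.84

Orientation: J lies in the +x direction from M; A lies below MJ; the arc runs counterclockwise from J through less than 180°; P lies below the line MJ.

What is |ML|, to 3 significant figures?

48.3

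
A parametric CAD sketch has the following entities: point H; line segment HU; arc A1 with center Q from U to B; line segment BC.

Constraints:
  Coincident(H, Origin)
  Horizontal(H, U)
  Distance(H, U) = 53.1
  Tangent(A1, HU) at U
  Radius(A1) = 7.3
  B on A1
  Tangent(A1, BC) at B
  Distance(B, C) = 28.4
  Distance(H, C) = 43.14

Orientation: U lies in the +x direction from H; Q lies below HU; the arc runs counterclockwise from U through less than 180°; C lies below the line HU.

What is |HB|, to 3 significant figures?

46.9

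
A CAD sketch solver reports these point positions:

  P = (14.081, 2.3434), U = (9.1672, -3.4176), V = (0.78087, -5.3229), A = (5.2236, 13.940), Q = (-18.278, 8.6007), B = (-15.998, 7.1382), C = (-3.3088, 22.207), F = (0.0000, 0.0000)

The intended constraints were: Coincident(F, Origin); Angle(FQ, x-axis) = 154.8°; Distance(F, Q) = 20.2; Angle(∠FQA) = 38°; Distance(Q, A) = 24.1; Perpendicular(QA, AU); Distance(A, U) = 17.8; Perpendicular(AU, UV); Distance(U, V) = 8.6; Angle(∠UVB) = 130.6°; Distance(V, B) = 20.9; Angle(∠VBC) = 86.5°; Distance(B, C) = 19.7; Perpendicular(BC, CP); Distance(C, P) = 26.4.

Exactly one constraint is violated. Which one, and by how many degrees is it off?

Perpendicular(BC, CP) — off by 8.70°.

F = (0.00, 0.00) ✓; FQ at 154.8° ✓; |FQ| = 20.20 ✓; ∠FQA = 38.00° ✓; |QA| = 24.10 ✓; ∠(QA, AU) = 90.00° ✓; |AU| = 17.80 ✓; ∠(AU, UV) = 90.00° ✓; |UV| = 8.600 ✓; ∠UVB = 130.6° ✓; |VB| = 20.90 ✓; ∠VBC = 86.50° ✓; |BC| = 19.70 ✓; ∠(BC, CP) = 98.70° ✗; |CP| = 26.40 ✓.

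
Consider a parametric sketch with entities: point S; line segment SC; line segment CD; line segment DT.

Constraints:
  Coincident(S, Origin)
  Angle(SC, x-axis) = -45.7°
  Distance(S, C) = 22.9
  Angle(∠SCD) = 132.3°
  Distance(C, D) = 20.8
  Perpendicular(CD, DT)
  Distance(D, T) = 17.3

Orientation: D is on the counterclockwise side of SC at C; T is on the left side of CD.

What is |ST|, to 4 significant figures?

36.21

S is at the origin; SC runs at -45.7° with length 22.9, so C = 22.9·(cos -45.7°, sin -45.7°) = (15.99, -16.39). ∠SCD = 132.3°, so CD runs at -45.7° + (180° − 132.3°) = 2.000° from the x-axis; with |CD| = 20.8, D = C + 20.8·(cos 2.000°, sin 2.000°) = (36.78, -15.66). CD is perpendicular to DT; with |DT| = 17.3 on the left of CD, T = D + 17.3·(-0.03490, 0.9994) = (36.18, 1.626). Then |ST| = |T − S| = 36.21.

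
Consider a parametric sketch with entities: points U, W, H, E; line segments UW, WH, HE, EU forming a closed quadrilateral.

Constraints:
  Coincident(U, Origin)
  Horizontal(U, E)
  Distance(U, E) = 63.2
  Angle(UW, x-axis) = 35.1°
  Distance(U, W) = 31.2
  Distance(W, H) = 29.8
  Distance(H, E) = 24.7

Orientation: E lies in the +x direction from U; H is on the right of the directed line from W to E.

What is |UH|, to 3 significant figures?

40.7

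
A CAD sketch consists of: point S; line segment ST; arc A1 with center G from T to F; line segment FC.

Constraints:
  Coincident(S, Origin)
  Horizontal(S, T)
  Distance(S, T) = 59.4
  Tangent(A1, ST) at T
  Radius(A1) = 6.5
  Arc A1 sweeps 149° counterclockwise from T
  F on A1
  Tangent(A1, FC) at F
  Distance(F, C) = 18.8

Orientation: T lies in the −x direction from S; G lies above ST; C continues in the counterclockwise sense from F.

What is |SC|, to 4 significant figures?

75.37

On A1, T sits at bearing -90° from G; a 149° counterclockwise sweep puts F at bearing 59°, so F = G + 6.5·(cos 59°, sin 59°) = (-56.05, 12.07). Since A1 is tangent to FC there, GF ⟂ FC, so FC runs along (−sin 59°, cos 59°); with |FC| = 18.8, C = (-72.17, 21.75). Then |SC| = |C − S| = 75.37.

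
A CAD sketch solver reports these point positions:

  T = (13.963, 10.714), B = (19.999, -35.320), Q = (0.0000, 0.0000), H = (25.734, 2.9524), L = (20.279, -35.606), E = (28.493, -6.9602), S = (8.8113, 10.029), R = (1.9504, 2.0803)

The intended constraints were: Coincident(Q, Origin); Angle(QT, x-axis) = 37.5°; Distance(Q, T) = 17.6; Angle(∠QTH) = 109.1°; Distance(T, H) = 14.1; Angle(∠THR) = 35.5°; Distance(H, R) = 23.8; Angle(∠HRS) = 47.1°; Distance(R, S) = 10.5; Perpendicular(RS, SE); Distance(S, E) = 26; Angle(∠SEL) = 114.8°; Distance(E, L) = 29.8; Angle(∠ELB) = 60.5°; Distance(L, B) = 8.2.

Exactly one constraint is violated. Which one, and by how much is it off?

Distance(L, B) = 8.2 — off by 7.80.

Q = (0.00, 0.00) ✓; QT at 37.50° ✓; |QT| = 17.60 ✓; ∠QTH = 109.1° ✓; |TH| = 14.10 ✓; ∠THR = 35.50° ✓; |HR| = 23.80 ✓; ∠HRS = 47.10° ✓; |RS| = 10.50 ✓; ∠(RS, SE) = 90.00° ✓; |SE| = 26.00 ✓; ∠SEL = 114.8° ✓; |EL| = 29.80 ✓; ∠ELB = 60.39° ✓; |LB| = 0.4002 ✗.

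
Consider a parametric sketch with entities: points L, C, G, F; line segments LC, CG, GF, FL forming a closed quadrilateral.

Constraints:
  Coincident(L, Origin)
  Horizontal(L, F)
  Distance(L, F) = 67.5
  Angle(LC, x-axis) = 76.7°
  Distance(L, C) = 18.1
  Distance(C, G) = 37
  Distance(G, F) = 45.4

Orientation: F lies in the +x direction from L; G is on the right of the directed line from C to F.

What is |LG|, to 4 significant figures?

27.68

Checks: |CG| = 37.00 ✓; |GF| = 45.40 ✓.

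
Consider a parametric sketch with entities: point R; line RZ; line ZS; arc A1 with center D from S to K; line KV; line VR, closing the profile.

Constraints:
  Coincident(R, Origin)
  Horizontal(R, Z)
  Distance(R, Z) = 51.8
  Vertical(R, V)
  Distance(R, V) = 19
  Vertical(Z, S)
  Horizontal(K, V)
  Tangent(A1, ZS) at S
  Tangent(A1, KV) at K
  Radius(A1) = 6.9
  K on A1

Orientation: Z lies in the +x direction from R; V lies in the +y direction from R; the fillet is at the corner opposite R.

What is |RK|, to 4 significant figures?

48.75

R is at the origin; RZ is horizontal with |RZ| = 51.8 and Z on the +x side, so Z = (51.80, 0.000). R and V share the same x with |RV| = 19.0 and V on the +y side, so V = (0.000, 19.00). The virtual corner opposite R is at (51.80, 19.00). A1 meets ZS tangentially, so DS is at right angles to ZS and tangency of A1 to KV means the radius DK is perpendicular to KV, with radius 6.9, so the center D sits 6.9 in from both sides at D = (44.90, 12.10). That places the tangent points at S = (51.80, 12.10) on ZS and K = (44.90, 19.00) on KV. Then |RK| = |K − R| = 48.75.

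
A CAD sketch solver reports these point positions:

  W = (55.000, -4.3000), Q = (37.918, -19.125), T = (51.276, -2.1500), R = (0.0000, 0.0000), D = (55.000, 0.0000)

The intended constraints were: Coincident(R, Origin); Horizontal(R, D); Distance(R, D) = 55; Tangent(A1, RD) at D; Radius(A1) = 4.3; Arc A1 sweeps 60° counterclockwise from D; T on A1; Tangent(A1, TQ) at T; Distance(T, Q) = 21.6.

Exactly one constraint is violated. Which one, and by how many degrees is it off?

Tangent(A1, TQ) at T — off by 8.20°.

R = (0.00, 0.00) ✓; R.y = 0.00, D.y = 0.00 ✓; |RD| = 55.00 ✓; ∠(WD, DR) = 90.00° ✓; |WD| = 4.300 ✓; bearing(W→T) − bearing(W→D) = 60.00° ✓; |WT| = 4.300 ✓; ∠(WT, TQ) = 98.20° ✗; |TQ| = 21.60 ✓.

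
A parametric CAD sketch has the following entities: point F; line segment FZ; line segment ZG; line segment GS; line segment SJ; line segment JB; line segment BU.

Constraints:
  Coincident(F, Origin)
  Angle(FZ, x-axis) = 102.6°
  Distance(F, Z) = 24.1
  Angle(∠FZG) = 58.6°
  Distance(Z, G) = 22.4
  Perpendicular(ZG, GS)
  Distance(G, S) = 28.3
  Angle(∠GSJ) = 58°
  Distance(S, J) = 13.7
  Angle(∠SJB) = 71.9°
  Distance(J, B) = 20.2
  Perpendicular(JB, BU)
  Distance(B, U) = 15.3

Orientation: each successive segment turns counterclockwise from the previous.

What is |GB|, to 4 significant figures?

8.965

F is at the origin; FZ runs at 102.6° with length 24.1, so Z = (-5.257, 23.52). ∠FZG = 58.6° gives ZG at -136.0° from the x-axis; with |ZG| = 22.4, G = (-21.37, 7.959). ZG is perpendicular to GS, so GS runs at -46.00°; with |GS| = 28.3, S = (-1.712, -12.40). ∠GSJ = 58.0° gives SJ at 76.00° from the x-axis; with |SJ| = 13.7, J = (1.603, 0.8950). ∠SJB = 71.9° gives JB at -175.9° from the x-axis; with |JB| = 20.2, B = (-18.55, -0.5493). Then |GB| = |B − G| = 8.965.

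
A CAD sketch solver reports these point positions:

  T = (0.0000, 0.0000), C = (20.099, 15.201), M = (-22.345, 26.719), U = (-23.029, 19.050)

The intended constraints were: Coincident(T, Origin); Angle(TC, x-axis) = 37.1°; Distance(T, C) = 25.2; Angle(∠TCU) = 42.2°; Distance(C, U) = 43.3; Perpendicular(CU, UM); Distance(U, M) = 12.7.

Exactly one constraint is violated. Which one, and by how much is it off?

Distance(U, M) = 12.7 — off by 5.00.

T = (0.00, 0.00) ✓; TC at 37.10° ✓; |TC| = 25.20 ✓; ∠TCU = 42.20° ✓; |CU| = 43.30 ✓; ∠(CU, UM) = 90.00° ✓; |UM| = 7.699 ✗.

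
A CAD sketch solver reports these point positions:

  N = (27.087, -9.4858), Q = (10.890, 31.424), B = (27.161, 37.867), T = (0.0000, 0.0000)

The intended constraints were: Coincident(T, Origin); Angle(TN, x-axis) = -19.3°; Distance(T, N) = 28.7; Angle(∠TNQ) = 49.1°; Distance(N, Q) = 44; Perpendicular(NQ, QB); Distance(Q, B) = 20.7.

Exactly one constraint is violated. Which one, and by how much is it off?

Distance(Q, B) = 20.7 — off by 3.20.

T = (0.00, 0.00) ✓; TN at -19.30° ✓; |TN| = 28.70 ✓; ∠TNQ = 49.10° ✓; |NQ| = 44.00 ✓; ∠(NQ, QB) = 90.00° ✓; |QB| = 17.50 ✗.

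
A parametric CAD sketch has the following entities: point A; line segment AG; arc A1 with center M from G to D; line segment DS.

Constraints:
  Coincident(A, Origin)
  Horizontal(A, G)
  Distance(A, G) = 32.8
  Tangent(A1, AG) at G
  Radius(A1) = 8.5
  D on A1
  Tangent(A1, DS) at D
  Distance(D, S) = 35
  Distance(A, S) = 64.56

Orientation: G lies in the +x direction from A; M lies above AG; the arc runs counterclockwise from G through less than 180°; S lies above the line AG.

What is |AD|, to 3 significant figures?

41.4

A is at the origin; A and G share the same y with |AG| = 32.8 and G on the +x side, so G = (32.8, 0.00). The tangent condition forces MG to be normal to AG, so M = G + (0, 8.5) = (32.8, 8.50). Since MD ⟂ DS (tangency), |MS| = √(8.5² + 35.0²) = 36.0 regardless of where D sits on A1. So S lies on both circle(A, 64.56) and circle(M, 36.0); the above-AG intersection is S = (51.0, 39.6). D is the foot of the tangent from S: D = (40.9, 6.06).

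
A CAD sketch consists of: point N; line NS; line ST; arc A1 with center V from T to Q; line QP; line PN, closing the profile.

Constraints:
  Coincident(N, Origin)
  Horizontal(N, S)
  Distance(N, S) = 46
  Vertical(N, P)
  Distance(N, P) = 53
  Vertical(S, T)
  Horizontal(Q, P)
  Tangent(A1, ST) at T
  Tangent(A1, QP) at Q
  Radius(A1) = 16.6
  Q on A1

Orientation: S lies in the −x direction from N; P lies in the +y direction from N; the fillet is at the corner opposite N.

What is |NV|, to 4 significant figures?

46.79

N and P share the same x with |NP| = 53.0 and P on the +y side, so P = (0.000, 53.00). The virtual corner opposite N is at (-46.00, 53.00). The tangent condition forces VT to be normal to ST and since A1 is tangent to QP there, VQ ⟂ QP, with radius 16.6, so the center V sits 16.6 in from both sides at V = (-29.40, 36.40). Then |NV| = |V − N| = 46.79.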